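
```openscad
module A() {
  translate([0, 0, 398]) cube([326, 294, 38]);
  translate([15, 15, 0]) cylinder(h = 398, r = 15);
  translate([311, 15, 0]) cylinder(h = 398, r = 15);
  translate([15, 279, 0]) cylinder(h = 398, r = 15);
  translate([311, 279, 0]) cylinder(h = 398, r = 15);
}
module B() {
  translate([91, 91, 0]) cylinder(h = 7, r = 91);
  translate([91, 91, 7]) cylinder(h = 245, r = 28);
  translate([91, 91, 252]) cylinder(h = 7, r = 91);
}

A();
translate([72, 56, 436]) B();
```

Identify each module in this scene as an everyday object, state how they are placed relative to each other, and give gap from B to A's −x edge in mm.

A is a stool. B is a spool. The spool is on top of the stool, centred. The gap from the spool to the stool's −x edge is 72 mm.

The spool's min-x is at 72; the stool's min-x is 0; gap = 72 mm.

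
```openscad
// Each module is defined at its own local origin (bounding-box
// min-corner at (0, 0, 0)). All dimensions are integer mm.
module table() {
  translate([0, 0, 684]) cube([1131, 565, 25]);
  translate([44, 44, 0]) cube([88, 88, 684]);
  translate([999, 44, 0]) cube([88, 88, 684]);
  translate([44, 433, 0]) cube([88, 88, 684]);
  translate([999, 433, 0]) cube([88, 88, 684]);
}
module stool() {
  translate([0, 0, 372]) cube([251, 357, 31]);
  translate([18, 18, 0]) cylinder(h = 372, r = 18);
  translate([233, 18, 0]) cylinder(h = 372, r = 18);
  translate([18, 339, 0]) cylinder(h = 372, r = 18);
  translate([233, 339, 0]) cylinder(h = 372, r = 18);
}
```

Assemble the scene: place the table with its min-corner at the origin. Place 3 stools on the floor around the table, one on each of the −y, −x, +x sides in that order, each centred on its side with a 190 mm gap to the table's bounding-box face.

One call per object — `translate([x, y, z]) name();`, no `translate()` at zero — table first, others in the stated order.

table();
translate([440, -547, 0]) stool();
translate([-441, 104, 0]) stool();
translate([1321, 104, 0]) stool();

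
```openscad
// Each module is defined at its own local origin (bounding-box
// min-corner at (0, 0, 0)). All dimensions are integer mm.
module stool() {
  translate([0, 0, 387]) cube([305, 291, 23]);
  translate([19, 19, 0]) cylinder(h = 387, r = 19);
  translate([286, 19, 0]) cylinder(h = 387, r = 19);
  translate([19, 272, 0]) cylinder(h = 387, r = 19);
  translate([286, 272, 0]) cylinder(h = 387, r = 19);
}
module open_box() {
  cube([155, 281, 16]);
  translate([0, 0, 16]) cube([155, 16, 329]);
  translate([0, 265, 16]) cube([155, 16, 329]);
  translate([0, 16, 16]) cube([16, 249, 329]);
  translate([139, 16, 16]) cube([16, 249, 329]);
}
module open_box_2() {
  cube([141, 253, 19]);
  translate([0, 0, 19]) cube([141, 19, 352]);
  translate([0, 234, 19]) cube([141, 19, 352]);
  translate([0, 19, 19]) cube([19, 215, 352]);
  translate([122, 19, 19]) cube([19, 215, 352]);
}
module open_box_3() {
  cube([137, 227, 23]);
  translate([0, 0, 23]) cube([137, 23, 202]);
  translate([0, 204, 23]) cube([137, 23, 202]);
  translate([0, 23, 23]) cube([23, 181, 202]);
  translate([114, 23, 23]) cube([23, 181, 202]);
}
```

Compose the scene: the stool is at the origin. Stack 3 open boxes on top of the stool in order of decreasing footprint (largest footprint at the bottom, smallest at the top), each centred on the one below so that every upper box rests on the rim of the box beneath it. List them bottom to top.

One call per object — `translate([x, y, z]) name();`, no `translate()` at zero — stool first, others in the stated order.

stool();
translate([75, 5, 410]) open_box();
translate([82, 19, 755]) open_box_2();
translate([84, 32, 1126]) open_box_3();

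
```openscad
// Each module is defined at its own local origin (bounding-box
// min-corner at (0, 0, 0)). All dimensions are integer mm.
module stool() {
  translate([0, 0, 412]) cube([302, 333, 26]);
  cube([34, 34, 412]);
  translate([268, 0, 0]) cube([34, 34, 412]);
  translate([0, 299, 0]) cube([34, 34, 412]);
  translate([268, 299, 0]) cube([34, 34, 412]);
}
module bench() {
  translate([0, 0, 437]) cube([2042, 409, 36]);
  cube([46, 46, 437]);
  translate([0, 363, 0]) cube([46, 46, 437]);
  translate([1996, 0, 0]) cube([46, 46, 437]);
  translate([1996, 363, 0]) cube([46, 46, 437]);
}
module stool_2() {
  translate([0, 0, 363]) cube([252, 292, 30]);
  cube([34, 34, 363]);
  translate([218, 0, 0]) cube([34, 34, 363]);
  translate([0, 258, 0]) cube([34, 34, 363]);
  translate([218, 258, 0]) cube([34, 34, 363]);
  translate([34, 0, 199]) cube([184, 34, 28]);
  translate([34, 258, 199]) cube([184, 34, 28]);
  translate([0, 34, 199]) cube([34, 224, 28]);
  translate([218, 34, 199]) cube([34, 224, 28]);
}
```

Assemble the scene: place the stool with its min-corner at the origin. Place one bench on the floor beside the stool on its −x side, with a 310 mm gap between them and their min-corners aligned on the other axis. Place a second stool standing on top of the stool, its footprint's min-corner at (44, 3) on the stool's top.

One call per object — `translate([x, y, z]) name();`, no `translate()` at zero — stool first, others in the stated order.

stool();
translate([-2352, 0, 0]) bench();
translate([44, 3, 438]) stool_2();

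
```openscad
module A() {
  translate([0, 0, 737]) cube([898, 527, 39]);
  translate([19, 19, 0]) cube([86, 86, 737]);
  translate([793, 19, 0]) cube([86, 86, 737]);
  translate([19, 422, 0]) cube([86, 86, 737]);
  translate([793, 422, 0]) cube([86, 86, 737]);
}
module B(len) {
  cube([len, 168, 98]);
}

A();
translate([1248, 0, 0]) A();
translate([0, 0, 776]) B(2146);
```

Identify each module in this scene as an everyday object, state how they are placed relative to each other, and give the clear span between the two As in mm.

A is a table. B is a beam. A beam spans the tops of two tables. The clear span between the two tables is 350 mm.

Second table starts at x = 1248; first ends at x = 898; clear span = 1248 − 898 = 350 mm.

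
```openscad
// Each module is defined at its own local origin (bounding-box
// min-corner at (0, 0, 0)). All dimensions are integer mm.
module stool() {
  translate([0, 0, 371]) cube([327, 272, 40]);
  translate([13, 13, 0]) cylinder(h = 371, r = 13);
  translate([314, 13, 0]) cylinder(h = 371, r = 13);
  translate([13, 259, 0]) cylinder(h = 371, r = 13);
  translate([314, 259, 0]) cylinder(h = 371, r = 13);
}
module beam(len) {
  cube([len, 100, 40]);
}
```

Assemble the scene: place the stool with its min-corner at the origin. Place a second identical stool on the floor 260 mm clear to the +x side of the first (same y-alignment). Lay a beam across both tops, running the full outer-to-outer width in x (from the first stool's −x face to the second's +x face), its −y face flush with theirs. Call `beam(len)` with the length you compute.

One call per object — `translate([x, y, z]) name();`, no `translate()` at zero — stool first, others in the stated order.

stool();
translate([587, 0, 0]) stool();
translate([0, 0, 411]) beam(914);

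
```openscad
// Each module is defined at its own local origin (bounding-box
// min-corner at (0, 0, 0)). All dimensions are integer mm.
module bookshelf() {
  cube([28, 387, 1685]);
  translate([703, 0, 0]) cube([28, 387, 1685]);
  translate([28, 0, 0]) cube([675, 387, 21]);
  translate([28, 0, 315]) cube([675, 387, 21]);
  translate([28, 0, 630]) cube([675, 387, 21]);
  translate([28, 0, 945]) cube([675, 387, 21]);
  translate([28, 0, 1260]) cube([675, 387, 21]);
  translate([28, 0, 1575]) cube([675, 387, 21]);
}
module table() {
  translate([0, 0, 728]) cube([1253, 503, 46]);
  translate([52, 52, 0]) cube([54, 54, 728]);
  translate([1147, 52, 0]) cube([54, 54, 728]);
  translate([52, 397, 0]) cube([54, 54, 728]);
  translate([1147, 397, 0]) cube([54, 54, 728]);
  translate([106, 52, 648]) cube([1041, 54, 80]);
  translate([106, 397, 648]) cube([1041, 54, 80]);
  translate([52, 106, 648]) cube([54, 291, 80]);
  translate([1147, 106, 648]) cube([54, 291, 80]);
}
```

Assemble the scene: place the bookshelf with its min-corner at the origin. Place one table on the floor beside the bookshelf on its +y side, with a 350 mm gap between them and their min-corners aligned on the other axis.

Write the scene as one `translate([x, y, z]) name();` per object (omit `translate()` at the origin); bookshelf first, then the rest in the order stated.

bookshelf();
translate([0, 737, 0]) table();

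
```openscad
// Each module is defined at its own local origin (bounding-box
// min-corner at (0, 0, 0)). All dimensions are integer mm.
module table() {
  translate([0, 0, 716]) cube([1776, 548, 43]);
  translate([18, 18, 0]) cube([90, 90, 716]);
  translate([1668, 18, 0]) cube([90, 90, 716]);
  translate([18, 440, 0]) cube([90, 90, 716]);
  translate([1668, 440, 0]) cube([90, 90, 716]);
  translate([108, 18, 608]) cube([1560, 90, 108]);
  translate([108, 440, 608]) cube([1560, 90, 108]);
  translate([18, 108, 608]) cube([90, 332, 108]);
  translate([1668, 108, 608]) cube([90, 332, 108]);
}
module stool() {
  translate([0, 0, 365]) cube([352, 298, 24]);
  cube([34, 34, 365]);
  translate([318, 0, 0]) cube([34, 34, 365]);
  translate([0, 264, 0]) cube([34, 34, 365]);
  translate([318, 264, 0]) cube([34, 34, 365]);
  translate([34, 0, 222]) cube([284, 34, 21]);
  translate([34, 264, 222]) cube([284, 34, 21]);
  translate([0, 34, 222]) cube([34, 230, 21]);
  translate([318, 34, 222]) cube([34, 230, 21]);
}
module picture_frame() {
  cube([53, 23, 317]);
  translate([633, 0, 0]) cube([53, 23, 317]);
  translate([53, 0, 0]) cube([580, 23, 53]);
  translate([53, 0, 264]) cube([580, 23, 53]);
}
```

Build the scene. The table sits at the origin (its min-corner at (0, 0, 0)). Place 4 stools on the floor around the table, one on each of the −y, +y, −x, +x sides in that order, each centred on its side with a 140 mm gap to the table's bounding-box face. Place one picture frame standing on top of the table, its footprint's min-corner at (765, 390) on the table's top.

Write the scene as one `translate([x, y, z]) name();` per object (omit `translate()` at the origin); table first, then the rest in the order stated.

table();
translate([712, -438, 0]) stool();
translate([712, 688, 0]) stool();
translate([-492, 125, 0]) stool();
translate([1916, 125, 0]) stool();
translate([765, 390, 759]) picture_frame();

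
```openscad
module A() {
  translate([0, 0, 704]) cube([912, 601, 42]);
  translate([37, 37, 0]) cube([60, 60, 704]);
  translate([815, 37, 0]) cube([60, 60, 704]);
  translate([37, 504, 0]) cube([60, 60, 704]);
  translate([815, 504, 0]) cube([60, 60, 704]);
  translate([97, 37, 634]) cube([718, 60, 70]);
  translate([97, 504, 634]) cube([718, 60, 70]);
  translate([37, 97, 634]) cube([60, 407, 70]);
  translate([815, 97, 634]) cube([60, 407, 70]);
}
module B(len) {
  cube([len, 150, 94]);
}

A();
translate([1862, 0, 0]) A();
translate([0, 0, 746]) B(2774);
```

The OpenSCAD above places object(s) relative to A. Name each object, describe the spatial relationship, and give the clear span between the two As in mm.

Second table starts at x = 1862; first ends at x = 912; clear span = 1862 − 912 = 950 mm.

A is a table. B is a beam. A beam spans the tops of two tables. The clear span between the two tables is 950 mm.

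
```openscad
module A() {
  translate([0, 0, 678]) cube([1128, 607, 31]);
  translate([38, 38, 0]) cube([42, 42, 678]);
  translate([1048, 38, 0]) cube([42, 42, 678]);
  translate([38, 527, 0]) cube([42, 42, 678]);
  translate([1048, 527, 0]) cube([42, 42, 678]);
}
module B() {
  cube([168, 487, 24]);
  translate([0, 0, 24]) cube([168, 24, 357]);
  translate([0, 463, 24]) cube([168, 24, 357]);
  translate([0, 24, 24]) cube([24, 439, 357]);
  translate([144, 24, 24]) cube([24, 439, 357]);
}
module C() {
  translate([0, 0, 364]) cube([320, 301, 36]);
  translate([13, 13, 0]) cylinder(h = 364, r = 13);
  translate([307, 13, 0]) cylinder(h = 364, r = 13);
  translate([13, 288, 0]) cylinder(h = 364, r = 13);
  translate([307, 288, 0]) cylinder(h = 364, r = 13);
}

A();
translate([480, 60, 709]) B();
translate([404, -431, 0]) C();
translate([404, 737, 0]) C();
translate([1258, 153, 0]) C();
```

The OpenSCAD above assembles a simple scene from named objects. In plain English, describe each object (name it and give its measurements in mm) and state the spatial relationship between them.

A is a rectangular dining table. The top is 1128×607×31 mm with its upper surface at z = 709 mm. It stands on four 42×42 mm square legs, each inset 38 mm from the nearest pair of top edges, running from the floor to the underside of the top.

B is an open-topped rectangular box: outside dimensions 168×487×381 mm, with a uniform wall and base thickness of 24 mm. The base is a full 168×487 slab on the floor; four walls sit on top of the base. The front and back walls (the −y and +y sides) span the full width; the two side walls fit between them.

C is a four-legged stool. The seat is 320×301 mm, 36 mm thick, top at z = 400 mm. It stands on four round legs, each 26 mm in diameter, from z = 0 to the seat underside, each leg's axis is inset half a diameter from the nearest pair of seat edges (so the leg's bounding box is flush with the corner).

The open box is on top of the table, centred. Three stools sit around the table at the −y, +y, +x sides.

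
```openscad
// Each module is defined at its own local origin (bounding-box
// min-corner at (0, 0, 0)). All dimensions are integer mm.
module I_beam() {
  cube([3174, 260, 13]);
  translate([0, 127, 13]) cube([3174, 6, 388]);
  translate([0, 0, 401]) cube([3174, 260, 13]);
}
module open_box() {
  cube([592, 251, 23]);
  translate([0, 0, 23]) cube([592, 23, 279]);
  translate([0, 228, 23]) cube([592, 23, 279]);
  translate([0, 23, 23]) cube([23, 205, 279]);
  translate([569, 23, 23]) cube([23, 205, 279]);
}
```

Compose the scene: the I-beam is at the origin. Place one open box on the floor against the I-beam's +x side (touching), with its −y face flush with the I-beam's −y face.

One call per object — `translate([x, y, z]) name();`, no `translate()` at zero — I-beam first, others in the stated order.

I_beam();
translate([3174, 0, 0]) open_box();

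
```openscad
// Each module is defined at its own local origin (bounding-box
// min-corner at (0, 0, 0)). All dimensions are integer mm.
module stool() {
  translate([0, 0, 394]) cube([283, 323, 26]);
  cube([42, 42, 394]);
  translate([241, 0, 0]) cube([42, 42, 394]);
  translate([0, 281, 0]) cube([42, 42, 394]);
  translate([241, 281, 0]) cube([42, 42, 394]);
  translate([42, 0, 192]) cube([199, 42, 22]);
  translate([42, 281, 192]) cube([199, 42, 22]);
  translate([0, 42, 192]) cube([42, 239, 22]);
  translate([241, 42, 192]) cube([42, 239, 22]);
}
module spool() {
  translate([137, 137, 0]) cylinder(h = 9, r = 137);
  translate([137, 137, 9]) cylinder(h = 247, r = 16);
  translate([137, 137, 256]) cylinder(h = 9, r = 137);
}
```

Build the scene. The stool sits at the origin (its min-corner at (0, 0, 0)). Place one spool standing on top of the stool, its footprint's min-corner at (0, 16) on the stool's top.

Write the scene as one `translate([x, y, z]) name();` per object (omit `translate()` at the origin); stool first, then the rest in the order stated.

stool();
translate([0, 16, 420]) spool();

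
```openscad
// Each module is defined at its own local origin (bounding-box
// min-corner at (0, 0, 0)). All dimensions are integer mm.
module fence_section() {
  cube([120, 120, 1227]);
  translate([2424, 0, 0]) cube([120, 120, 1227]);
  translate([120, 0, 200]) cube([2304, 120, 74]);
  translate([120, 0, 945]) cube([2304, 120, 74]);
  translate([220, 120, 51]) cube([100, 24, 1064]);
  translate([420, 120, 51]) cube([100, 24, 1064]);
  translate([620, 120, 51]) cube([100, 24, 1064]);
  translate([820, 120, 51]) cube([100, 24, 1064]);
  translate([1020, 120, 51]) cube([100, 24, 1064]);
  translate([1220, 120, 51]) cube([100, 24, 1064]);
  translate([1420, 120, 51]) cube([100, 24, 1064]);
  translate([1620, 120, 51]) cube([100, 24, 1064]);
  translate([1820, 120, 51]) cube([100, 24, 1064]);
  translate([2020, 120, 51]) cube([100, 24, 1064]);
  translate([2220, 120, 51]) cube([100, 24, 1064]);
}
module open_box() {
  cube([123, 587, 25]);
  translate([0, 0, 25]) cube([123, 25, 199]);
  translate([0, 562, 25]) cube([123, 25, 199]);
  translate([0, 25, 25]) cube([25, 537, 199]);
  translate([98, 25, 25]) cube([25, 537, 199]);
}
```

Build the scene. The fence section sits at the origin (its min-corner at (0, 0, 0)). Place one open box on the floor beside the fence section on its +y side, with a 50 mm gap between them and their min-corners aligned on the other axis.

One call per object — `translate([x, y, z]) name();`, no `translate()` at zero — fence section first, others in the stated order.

fence_section();
translate([0, 194, 0]) open_box();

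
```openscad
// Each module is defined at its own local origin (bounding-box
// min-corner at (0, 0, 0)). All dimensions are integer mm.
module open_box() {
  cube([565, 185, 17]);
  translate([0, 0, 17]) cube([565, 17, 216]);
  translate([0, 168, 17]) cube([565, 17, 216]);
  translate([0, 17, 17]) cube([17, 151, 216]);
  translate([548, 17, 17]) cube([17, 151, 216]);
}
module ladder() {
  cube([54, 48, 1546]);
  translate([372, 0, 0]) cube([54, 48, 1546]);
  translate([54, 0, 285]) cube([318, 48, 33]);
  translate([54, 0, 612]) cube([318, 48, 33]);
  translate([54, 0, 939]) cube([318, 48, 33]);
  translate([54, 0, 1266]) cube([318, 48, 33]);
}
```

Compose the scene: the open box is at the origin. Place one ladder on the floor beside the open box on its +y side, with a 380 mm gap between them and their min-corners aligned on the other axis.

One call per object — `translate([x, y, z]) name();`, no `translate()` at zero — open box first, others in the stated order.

open_box();
translate([0, 565, 0]) ladder();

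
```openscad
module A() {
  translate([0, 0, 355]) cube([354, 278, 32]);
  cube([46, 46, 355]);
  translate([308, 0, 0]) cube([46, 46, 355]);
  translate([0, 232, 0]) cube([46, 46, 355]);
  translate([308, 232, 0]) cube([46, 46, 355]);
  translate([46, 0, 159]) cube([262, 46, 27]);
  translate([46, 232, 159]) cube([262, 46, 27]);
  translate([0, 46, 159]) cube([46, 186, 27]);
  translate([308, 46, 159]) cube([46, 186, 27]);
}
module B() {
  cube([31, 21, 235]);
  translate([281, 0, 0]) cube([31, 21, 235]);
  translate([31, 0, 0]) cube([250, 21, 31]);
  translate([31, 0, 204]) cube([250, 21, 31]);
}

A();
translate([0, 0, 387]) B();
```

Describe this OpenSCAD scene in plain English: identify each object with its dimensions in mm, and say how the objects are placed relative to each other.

A is a simple wooden stool: a rectangular seat 354 mm (x) by 278 mm (y), 32 mm thick, top face at z = 387 mm, on four square legs, each 46×46 mm in cross-section. The legs rest on z = 0, each flush with a corner of the seat. Four stretchers, 46 mm wide and 27 mm tall, connect adjacent legs with their undersides at z = 159 mm, each running between the inner faces of the legs it joins and aligned with the legs' outer faces on the other axis.

B is a rectangular picture frame lying in the x–z plane (depth along y). The opening is 250 mm wide (x) by 173 mm tall (z), surrounded by a border 31 mm wide on all four sides. The frame is 21 mm deep and is made of two full-height vertical stiles with two horizontal rails fitted between them.

The picture frame is on top of the stool.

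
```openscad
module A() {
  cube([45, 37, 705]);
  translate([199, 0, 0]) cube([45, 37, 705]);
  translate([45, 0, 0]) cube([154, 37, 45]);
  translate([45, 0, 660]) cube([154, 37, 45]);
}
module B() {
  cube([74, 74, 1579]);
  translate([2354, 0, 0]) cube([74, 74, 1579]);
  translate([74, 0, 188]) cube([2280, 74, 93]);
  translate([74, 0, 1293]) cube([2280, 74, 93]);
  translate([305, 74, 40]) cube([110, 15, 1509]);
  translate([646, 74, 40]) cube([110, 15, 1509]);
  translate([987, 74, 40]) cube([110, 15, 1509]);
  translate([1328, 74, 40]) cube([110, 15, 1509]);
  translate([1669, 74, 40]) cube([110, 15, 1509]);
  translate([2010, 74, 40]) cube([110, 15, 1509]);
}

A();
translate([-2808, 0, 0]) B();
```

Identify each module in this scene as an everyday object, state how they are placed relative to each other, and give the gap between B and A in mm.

A is a picture frame. B is a fence section. The fence section is on the floor beside the picture frame on its −x side. The gap between the fence section and the picture frame is 380 mm.

The fence section's nearest face is 380 mm from the picture frame's −x face.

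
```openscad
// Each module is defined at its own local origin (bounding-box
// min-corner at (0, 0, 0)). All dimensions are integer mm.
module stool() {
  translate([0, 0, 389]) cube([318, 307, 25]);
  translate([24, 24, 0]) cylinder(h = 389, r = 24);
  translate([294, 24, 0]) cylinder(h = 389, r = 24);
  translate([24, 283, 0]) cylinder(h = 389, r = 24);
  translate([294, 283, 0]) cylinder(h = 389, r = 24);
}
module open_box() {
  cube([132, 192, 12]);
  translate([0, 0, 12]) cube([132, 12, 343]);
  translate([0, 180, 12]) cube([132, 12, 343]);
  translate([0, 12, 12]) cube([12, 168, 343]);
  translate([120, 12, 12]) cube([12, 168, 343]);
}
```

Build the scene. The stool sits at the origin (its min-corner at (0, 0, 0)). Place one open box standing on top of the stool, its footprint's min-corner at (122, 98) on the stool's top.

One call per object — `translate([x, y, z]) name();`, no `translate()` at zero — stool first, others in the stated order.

stool();
translate([122, 98, 414]) open_box();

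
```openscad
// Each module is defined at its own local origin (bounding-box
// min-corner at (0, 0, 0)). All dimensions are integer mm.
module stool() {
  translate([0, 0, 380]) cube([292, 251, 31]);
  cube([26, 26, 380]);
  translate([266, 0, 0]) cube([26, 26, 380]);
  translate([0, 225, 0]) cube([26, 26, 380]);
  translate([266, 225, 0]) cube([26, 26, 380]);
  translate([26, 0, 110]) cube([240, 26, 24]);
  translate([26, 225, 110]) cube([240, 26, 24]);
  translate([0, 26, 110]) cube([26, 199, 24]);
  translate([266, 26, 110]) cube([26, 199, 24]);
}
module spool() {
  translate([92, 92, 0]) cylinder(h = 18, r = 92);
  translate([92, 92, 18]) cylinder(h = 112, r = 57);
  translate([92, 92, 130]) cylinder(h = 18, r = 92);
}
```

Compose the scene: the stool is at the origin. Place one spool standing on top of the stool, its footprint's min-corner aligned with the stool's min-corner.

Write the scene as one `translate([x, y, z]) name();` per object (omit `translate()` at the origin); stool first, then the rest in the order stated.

stool();
translate([0, 0, 411]) spool();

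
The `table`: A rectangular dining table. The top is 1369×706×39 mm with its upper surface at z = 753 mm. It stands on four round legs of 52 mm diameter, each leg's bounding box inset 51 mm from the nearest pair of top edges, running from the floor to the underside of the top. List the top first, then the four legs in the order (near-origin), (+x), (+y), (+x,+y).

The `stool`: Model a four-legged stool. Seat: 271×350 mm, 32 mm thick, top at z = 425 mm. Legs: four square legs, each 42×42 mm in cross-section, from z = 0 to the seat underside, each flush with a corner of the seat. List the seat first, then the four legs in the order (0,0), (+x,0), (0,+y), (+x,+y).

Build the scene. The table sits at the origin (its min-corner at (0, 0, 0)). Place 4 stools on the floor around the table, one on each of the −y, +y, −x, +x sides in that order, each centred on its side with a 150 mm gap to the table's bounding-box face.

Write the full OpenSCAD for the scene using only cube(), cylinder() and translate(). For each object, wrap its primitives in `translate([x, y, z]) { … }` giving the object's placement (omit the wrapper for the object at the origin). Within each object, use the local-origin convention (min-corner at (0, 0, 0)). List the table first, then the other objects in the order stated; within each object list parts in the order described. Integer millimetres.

translate([0, 0, 714]) cube([1369, 706, 39]);
translate([77, 77, 0]) cylinder(h = 714, r = 26);
translate([1292, 77, 0]) cylinder(h = 714, r = 26);
translate([77, 629, 0]) cylinder(h = 714, r = 26);
translate([1292, 629, 0]) cylinder(h = 714, r = 26);
translate([549, -500, 0]) {
  translate([0, 0, 393]) cube([271, 350, 32]);
  cube([42, 42, 393]);
  translate([229, 0, 0]) cube([42, 42, 393]);
  translate([0, 308, 0]) cube([42, 42, 393]);
  translate([229, 308, 0]) cube([42, 42, 393]);
}
translate([549, 856, 0]) {
  translate([0, 0, 393]) cube([271, 350, 32]);
  cube([42, 42, 393]);
  translate([229, 0, 0]) cube([42, 42, 393]);
  translate([0, 308, 0]) cube([42, 42, 393]);
  translate([229, 308, 0]) cube([42, 42, 393]);
}
translate([-421, 178, 0]) {
  translate([0, 0, 393]) cube([271, 350, 32]);
  cube([42, 42, 393]);
  translate([229, 0, 0]) cube([42, 42, 393]);
  translate([0, 308, 0]) cube([42, 42, 393]);
  translate([229, 308, 0]) cube([42, 42, 393]);
}
translate([1519, 178, 0]) {
  translate([0, 0, 393]) cube([271, 350, 32]);
  cube([42, 42, 393]);
  translate([229, 0, 0]) cube([42, 42, 393]);
  translate([0, 308, 0]) cube([42, 42, 393]);
  translate([229, 308, 0]) cube([42, 42, 393]);
}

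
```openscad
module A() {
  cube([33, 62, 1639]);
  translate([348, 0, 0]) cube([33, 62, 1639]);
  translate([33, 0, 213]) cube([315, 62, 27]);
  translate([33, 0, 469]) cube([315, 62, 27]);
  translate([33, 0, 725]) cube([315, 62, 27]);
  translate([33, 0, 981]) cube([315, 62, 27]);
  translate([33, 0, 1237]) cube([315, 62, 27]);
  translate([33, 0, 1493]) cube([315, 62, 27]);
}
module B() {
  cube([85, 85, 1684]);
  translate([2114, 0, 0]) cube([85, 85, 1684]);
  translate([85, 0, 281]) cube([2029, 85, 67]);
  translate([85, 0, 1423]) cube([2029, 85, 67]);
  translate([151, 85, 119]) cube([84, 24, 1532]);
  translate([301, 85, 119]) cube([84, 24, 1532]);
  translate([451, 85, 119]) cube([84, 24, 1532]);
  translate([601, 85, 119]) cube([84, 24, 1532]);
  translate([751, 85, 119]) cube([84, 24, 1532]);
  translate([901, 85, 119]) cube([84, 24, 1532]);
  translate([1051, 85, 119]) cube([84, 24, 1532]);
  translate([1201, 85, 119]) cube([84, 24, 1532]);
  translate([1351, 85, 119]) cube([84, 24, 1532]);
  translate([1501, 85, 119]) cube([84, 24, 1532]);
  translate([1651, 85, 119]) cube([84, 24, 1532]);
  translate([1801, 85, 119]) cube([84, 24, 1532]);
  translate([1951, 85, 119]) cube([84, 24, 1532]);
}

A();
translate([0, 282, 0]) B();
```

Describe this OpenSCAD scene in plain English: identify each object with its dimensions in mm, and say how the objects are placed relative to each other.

A is a straight ladder. Two 33×62 mm vertical rails, 1639 mm tall, stand 381 mm apart (outside-to-outside) with their front faces coplanar on the −y side. 6 rungs, each 62 mm deep and 27 mm tall, span between the inner faces of the rails, front faces flush with the rails. The lowest rung's underside is at z = 213 mm and rungs are spaced 256 mm apart (underside to underside).

B is a fence section. Two 85×85 mm posts, 1684 mm tall, stand on the floor with a clear span of 2029 mm between their inner faces. Two horizontal rails of 85×67 mm section span the gap between the posts with their undersides at z = 281 mm and z = 1423 mm, flush with the posts' −y face. 13 pickets, each 84 mm wide, 24 mm thick and 1532 mm tall, are fixed to the +y face of the rails with their bottoms at z = 119 mm, evenly spaced across the span with equal gaps (rounded down to the nearest mm) at the −x end and between each pair — any rounding remainder accumulates at the +x end.

The fence section is on the floor beside the ladder on its +y side.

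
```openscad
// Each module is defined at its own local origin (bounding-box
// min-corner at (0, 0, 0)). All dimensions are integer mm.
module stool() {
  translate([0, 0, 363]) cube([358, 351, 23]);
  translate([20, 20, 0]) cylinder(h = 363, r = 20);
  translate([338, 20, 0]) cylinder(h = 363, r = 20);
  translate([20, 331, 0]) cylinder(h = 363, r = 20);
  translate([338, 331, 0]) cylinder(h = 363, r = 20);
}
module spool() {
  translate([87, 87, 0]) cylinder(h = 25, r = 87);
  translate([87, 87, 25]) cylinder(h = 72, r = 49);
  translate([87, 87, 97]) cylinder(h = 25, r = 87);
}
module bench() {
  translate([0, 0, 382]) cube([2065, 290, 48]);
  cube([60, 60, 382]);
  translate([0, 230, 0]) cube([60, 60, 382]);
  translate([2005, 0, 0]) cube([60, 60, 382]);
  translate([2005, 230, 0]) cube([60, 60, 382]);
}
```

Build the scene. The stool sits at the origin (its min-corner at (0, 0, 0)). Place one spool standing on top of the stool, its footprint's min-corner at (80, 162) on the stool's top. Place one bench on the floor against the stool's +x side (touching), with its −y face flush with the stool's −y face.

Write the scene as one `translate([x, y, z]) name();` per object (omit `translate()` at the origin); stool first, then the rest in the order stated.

stool();
translate([80, 162, 386]) spool();
translate([358, 0, 0]) bench();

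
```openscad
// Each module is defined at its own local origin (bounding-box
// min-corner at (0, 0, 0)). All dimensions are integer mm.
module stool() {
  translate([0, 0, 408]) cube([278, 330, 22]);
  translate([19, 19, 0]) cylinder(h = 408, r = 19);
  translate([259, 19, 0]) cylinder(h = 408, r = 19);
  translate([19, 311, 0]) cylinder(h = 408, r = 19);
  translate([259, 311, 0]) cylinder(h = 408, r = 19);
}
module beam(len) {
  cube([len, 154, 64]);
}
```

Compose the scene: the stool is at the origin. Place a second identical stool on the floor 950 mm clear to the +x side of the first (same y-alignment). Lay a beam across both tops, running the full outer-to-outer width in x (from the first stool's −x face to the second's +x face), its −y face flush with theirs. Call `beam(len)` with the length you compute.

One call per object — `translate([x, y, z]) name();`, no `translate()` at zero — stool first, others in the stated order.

stool();
translate([1228, 0, 0]) stool();
translate([0, 0, 430]) beam(1506);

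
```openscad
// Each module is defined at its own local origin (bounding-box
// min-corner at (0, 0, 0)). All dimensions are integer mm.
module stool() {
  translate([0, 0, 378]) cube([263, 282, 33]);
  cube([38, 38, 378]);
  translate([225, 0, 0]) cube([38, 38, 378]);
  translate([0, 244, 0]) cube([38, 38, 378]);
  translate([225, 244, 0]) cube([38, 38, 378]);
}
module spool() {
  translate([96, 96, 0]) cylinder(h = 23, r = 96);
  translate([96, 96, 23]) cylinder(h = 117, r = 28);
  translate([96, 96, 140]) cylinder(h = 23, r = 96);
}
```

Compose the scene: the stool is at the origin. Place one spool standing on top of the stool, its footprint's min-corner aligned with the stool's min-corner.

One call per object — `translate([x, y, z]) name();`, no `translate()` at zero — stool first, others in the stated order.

stool();
translate([0, 0, 411]) spool();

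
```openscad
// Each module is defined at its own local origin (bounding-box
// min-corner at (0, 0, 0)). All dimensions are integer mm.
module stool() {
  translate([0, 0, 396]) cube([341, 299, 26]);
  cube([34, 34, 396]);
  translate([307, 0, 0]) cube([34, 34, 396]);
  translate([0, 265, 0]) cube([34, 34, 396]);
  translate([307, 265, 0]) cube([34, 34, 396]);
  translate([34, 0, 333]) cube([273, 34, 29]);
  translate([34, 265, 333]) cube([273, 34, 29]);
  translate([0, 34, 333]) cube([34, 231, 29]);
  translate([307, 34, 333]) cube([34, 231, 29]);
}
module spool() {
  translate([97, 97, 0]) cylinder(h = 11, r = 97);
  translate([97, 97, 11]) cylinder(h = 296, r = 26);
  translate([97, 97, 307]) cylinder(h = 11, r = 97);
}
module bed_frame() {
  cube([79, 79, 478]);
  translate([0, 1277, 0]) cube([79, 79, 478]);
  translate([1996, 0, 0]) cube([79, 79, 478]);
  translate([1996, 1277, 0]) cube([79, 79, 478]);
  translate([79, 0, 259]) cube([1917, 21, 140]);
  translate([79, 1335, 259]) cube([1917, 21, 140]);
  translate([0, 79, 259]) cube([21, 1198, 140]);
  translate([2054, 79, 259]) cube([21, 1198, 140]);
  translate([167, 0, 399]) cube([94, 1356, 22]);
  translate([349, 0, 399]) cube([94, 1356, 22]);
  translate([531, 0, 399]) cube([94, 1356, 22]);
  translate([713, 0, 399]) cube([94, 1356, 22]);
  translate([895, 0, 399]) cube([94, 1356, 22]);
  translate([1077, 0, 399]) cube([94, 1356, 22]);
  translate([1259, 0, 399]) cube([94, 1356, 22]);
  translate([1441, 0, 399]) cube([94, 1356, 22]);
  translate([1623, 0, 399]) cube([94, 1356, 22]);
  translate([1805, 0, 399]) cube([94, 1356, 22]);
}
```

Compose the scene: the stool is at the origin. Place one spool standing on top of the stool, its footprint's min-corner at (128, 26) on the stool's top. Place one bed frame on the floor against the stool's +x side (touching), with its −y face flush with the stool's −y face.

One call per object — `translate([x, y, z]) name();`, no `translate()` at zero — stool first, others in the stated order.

stool();
translate([128, 26, 422]) spool();
translate([341, 0, 0]) bed_frame();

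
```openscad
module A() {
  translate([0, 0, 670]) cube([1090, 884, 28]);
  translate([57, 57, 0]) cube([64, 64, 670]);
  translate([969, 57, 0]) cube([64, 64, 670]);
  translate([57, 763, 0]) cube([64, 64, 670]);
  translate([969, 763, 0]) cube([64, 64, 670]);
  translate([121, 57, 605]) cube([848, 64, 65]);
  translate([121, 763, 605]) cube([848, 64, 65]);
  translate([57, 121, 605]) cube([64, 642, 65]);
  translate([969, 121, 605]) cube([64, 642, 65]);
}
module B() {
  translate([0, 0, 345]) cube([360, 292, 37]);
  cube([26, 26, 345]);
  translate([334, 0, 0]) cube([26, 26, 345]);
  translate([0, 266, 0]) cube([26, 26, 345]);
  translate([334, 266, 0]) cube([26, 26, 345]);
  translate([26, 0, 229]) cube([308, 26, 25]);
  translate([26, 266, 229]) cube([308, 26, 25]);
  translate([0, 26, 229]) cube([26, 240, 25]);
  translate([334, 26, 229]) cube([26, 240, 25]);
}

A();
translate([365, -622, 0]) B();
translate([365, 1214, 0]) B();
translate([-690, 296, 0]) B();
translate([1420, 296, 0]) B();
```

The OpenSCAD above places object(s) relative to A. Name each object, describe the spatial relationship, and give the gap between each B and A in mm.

Each stool's nearest face is 330 mm from the table's bounding box.

A is a table. B is a stool. Four stools sit around the table at the −y, +y, −x, +x sides. The gap between each stool and the table is 330 mm.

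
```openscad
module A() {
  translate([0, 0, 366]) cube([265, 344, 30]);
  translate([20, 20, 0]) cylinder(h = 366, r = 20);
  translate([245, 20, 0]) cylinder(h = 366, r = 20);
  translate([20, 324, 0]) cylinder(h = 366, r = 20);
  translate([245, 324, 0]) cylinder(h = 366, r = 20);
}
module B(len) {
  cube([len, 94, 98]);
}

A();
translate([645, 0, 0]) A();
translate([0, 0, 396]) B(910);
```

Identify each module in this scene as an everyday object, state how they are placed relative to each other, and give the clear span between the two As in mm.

A is a stool. B is a beam. A beam spans the tops of two stools. The clear span between the two stools is 380 mm.

Second stool starts at x = 645; first ends at x = 265; clear span = 645 − 265 = 380 mm.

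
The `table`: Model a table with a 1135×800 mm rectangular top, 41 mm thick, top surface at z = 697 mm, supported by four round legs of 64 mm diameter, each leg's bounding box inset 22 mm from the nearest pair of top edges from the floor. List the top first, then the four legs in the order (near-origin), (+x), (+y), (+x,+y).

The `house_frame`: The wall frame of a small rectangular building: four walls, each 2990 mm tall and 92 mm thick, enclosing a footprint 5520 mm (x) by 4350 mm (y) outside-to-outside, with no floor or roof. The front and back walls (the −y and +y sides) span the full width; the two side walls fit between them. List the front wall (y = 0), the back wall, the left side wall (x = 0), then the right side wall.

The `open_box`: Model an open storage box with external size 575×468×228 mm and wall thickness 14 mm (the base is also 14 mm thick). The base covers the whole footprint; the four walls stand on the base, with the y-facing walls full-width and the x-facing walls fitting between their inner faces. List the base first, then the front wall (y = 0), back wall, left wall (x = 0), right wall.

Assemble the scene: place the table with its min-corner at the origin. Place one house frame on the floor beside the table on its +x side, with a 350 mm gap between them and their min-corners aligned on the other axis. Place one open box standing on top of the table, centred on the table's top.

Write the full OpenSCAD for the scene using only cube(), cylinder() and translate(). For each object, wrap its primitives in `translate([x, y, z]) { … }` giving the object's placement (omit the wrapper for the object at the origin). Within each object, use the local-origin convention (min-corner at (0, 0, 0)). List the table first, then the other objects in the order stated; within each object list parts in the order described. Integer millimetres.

translate([0, 0, 656]) cube([1135, 800, 41]);
translate([54, 54, 0]) cylinder(h = 656, r = 32);
translate([1081, 54, 0]) cylinder(h = 656, r = 32);
translate([54, 746, 0]) cylinder(h = 656, r = 32);
translate([1081, 746, 0]) cylinder(h = 656, r = 32);
translate([1485, 0, 0]) {
  cube([5520, 92, 2990]);
  translate([0, 4258, 0]) cube([5520, 92, 2990]);
  translate([0, 92, 0]) cube([92, 4166, 2990]);
  translate([5428, 92, 0]) cube([92, 4166, 2990]);
}
translate([280, 166, 697]) {
  cube([575, 468, 14]);
  translate([0, 0, 14]) cube([575, 14, 214]);
  translate([0, 454, 14]) cube([575, 14, 214]);
  translate([0, 14, 14]) cube([14, 440, 214]);
  translate([561, 14, 14]) cube([14, 440, 214]);
}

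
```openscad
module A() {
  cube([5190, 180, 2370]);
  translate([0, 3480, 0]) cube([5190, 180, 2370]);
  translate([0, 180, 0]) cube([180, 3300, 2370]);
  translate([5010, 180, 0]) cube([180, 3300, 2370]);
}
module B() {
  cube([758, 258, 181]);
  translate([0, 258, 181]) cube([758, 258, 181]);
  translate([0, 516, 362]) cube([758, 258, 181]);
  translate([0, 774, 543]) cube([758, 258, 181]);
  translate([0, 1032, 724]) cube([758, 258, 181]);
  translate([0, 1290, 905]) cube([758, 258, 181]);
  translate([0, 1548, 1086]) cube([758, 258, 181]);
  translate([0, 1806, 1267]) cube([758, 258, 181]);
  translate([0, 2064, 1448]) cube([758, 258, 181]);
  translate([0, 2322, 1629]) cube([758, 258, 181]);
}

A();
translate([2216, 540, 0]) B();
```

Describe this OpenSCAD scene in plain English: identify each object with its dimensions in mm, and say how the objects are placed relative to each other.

A is a box-shaped house frame (walls only): outside footprint 5190×3660 mm, wall height 2370 mm, wall thickness 180 mm. The two y-facing walls run the full x-width; the two x-facing walls fit between the inner faces of the y-facing walls.

B is a run of 10 identical solid stair steps. Each tread is 758×258 mm and each step block is 181 mm high. Step 1 rests on the floor; step k is offset from step 1 by (k−1)×258 mm in y and (k−1)×181 mm in z.

The staircase sits inside the house frame, centred.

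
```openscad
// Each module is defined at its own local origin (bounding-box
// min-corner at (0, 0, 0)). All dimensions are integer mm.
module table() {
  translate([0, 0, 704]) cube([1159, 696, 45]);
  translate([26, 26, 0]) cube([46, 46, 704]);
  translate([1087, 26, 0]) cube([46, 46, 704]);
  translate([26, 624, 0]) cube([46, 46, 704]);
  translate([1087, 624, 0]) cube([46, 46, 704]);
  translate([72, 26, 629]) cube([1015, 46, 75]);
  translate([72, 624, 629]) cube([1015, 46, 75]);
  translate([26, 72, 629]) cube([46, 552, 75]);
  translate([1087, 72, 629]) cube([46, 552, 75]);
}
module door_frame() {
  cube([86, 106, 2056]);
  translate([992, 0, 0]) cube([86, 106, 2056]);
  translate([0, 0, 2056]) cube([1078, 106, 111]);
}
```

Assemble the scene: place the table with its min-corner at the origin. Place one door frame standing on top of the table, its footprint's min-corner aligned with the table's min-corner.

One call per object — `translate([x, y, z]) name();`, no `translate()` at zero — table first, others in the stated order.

table();
translate([0, 0, 749]) door_frame();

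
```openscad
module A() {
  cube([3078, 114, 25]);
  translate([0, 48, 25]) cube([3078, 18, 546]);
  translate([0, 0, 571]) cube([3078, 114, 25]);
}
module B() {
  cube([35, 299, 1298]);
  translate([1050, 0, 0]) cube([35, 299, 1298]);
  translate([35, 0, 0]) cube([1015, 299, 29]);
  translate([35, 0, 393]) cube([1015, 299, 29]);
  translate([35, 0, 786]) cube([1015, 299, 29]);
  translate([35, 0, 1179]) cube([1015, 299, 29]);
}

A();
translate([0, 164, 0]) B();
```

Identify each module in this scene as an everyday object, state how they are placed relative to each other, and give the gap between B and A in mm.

A is an I-beam. B is a bookshelf. The bookshelf is on the floor beside the I-beam on its +y side. The gap between the bookshelf and the I-beam is 50 mm.

The bookshelf's nearest face is 50 mm from the I-beam's +y face.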